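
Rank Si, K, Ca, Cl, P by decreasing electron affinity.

Cl > Si > P > K > Ca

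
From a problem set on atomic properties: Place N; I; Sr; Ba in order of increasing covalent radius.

N is in period 2, group 15; Sr is in period 5, group 2; I is in period 5, group 17; Ba is in period 6, group 2.
Radius decreases left→right (rising Z_eff, same n) and increases top→bottom (higher n).
Neither a single period nor a single group — weigh both effects.
I > N: period and group pull opposite ways; the down-group shift dominates (133 vs 71 pm).
Sr > I: Sr lies to the left of I in period 5, so the across-period effect alone puts Sr larger.
Ba > Sr: they share group 2; the group trend gives Ba the larger value.
Tabulated atomic radius (pm): N 71, Sr 185, I 133, Ba 196.
So from smallest to largest: N < I < Sr < Ba.

N < I < Sr < Ba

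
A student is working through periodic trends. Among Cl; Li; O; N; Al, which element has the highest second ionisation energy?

Li

The second ionization energy removes an electron from the +1 ion. For each element: Cl⁺ still has 6 valence electrons; Li⁺ is the bare [He] core; O⁺ still has 5 valence electrons; N⁺ still has 4 valence electrons; Al⁺ still has 2 valence electrons.
Pulling an electron out of a noble-gas core costs far more than removing a remaining valence electron, so Li sits at the high end of IE_2.
Valence configurations: Cl⁺ [Ne]3s²3p⁴, O⁺ [He]2s²2p³, N⁺ [He]2s²2p², Al⁺ [Ne]3s².
Tabulated IE_2 (kJ/mol): Cl 2298, Li 7298, O 3388, N 2856, Al 1817.
Hence IE_2: Al < Cl < N < O < Li.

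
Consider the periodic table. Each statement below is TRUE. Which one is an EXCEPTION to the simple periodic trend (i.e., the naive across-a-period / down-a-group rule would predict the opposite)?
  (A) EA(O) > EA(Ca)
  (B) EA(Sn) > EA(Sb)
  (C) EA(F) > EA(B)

(B)

The general trend: electron affinity increases across a period and decreases down a group.
(A) O (period 2, group 16) vs Ca (period 4, group 2): the stated order agrees with the simple trend.
(B) Sn (period 5, group 14) vs Sb (period 5, group 15): the stated order contradicts the simple trend.
(C) F (period 2, group 17) vs B (period 2, group 13): the stated order agrees with the simple trend.
The exception is (B): adding an electron to Sb's half-filled 5p³ is unfavourable, so Sn has the more exothermic EA.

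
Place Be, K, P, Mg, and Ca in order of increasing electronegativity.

Be is in period 2, group 2; Mg is in period 3, group 2; P is in period 3, group 15; K is in period 4, group 1; Ca is in period 4, group 2.
EN rises left→right (higher Z_eff, smaller atoms) and falls top→bottom (larger, more shielded atoms).
Here both period and group differ, so the two effects have to be weighed against each other.
Ca > K: both are in period 4; the period trend gives Ca the larger value.
Mg > Ca: Mg sits above Ca in group 2, so the down-group effect alone puts Mg higher.
Be > Mg: Be sits above Mg in group 2, so the down-group effect alone puts Be higher.
P > Be: period and group pull opposite ways; the across-period shift dominates (2.19 vs 1.57).
Approximate values (Pauling): Be 1.57, Mg 1.31, P 2.19, K 0.82, Ca 1.00.
So from lowest to highest: K < Ca < Mg < Be < P.

K, Ca, Mg, Be, P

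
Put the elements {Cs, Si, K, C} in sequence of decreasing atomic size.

Cs > K > Si > C

C is in period 2, group 14; Si is in period 3, group 14; K is in period 4, group 1; Cs is in period 6, group 1.
Radius decreases left→right (rising Z_eff, same n) and increases top→bottom (higher n).
These span different periods and groups, so the two trends combine.
Si > C: they share group 14; the group trend gives Si the larger value.
K > Si: relative to Si, both the across-period and down-group shifts push K's atomic radius up.
Cs > K: Cs sits below K in group 1, so the down-group effect alone puts Cs larger.
Approximate values (pm): C 75, Si 116, K 196, Cs 232.
So from largest to smallest: Cs > K > Si > C.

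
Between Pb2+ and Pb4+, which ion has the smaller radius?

Both ions have Z = 82 protons, but Pb4+ has lost more electrons, so its remaining electrons feel a larger effective nuclear charge per electron and are pulled in more tightly.
Higher positive charge → smaller ion, so Pb2+ > Pb4+.

Pb4+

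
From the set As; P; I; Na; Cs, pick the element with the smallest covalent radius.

P

Radius decreases left→right (rising Z_eff, same n) and increases top→bottom (higher n).
Here both period and group differ, so the two effects have to be weighed against each other.
As > P: they share group 15; the group trend gives As the larger value.
I > As: the two effects oppose for this pair; the down-group effect wins (133 vs 121 pm).
Na > I: the two effects oppose for this pair; the across-period effect wins (155 vs 133 pm).
Cs > Na: Cs sits below Na in group 1, so the down-group effect alone puts Cs larger.
For reference (pm): Na 155, P 111, As 121, I 133, Cs 232.
The smallest covalent radius among these belongs to P.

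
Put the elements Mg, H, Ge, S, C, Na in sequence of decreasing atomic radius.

Na > Mg > Ge > S > C > H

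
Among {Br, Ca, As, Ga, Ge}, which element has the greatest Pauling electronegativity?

Br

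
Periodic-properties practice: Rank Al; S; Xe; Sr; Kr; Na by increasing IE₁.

Na is in period 3, group 1; Al is in period 3, group 13; S is in period 3, group 16; Kr is in period 4, group 18; Sr is in period 5, group 2; Xe is in period 5, group 18.
IE₁ increases left→right with effective nuclear charge and decreases top→bottom as the valence shell moves farther out.
Neither a single period nor a single group — weigh both effects.
Sr > Na: the two effects oppose for this pair; the across-period effect wins (550 vs 496 kJ/mol).
Al > Sr: both effects reinforce here, so Al is clearly the higher of the two.
S > Al: both are in period 3; the period trend gives S the larger value.
Xe > S: period and group pull opposite ways; the across-period shift dominates (1170 vs 1000 kJ/mol).
Kr > Xe: Kr sits above Xe in group 18, so the down-group effect alone puts Kr higher.
Tabulated first ionization energy (kJ/mol): Na 496, Al 578, S 1000, Kr 1351, Sr 550, Xe 1170.
So from lowest to highest: Na < Sr < Al < S < Xe < Kr.

Na, Sr, Al, S, Xe, Kr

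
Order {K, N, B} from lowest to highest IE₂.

B, N, K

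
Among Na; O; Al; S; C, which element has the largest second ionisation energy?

IE_2 is the cost of taking one more electron from the +1 cation: Na⁺ is the bare [Ne] core; O⁺ still has 5 valence electrons; Al⁺ still has 2 valence electrons; S⁺ still has 5 valence electrons; C⁺ still has 3 valence electrons.
Core electrons are held far more tightly than valence electrons, so Na tops the IE_2 order.
Valence configurations: O⁺ [He]2s²2p³, Al⁺ [Ne]3s², S⁺ [Ne]3s²3p³, C⁺ [He]2s²2p¹.
Approximate IE_2 values (kJ/mol): Na 4562, O 3388, Al 1817, S 2252, C 2353.
Hence IE_2: Al < S < C < O < Na.

Na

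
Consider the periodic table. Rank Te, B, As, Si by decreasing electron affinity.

B is in period 2, group 13; Si is in period 3, group 14; As is in period 4, group 15; Te is in period 5, group 16.
EA tends to increase across a period and decrease down a group, though the pattern is less regular than for IE or radius.
These sit on a diagonal, where the across-period and down-group effects partly cancel.
As > B: the two effects oppose for this pair; the across-period effect wins (78 vs 27 kJ/mol).
Si > As: period and group pull opposite ways; the down-group shift dominates (134 vs 78 kJ/mol).
Te > Si: period and group pull opposite ways; the across-period shift dominates (190 vs 134 kJ/mol).
For reference (kJ/mol): B 27, Si 134, As 78, Te 190.
So from highest to lowest: Te > Si > As > B.

Te > Si > As > B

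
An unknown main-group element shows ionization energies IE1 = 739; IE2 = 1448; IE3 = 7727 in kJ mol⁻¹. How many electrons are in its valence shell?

2

Look for the largest jump between consecutive ionization energies: IE3/IE2 ≈ 5.3, far larger than any earlier ratio.
That jump marks the point where a core electron is being removed. So the atom has 2 valence electrons.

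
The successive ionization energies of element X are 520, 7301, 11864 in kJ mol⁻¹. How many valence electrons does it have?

Look for the largest jump between consecutive ionization energies: IE2/IE1 ≈ 14.0, far larger than any earlier ratio.
That jump marks the point where a core electron is being removed. So the atom has 1 valence electron.

1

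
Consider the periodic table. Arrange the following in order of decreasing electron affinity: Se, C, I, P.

I, Se, C, P

C is in period 2, group 14; P is in period 3, group 15; Se is in period 4, group 16; I is in period 5, group 17.
EA tends to increase across a period and decrease down a group, though the pattern is less regular than for IE or radius.
A diagonal step moves right (one effect) and down (the opposite effect) at once.
C > P: the two effects oppose for this pair; the down-group effect wins (122 vs 72 kJ/mol).
Se > C: the two effects oppose for this pair; the across-period effect wins (195 vs 122 kJ/mol).
I > Se: period and group pull opposite ways; the across-period shift dominates (295 vs 195 kJ/mol).
Tabulated electron affinity (kJ/mol): C 122, P 72, Se 195, I 295.
So from highest to lowest: I > Se > C > P.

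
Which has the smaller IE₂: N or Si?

IE_2 is the cost of taking one more electron from the +1 cation: N⁺ still has 4 valence electrons; Si⁺ still has 3 valence electrons.
All are still removing valence electrons, so compare the +1 ions as you would atoms: IE_2 generally rises across a period (higher Z_eff) and falls down a group (larger shell), subject to the usual subshell exceptions.
Valence configurations: N⁺ [He]2s²2p², Si⁺ [Ne]3s²3p¹.
Tabulated IE_2 (kJ/mol): N 2856, Si 1577.
Overall IE_2 order: Si < N.

Si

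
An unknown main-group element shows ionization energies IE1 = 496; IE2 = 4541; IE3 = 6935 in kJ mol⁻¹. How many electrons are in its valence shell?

1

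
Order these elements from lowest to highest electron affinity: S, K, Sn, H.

H is in period 1, group 1; S is in period 3, group 16; K is in period 4, group 1; Sn is in period 5, group 14.
Electron affinity generally becomes more exothermic across a period toward the halogens and less exothermic down a group.
These span different periods and groups, so the two trends combine.
H > K: H sits above K in group 1, so the down-group effect alone puts H higher.
Sn > H: the two effects oppose for this pair; the across-period effect wins (107 vs 73 kJ/mol).
S > Sn: both effects reinforce here, so S is clearly the higher of the two.
Tabulated electron affinity (kJ/mol): H 73, S 200, K 48, Sn 107.
So from lowest to highest: K < H < Sn < S.

K, H, Sn, S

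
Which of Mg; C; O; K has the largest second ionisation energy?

O

IE_2 is the cost of taking one more electron from the +1 cation: Mg⁺ still has 1 valence electron; C⁺ still has 3 valence electrons; O⁺ still has 5 valence electrons; K⁺ is the bare [Ar] core.
Usually core removal costs more than valence removal, but here the competition is close: a tightly held n=2 valence electron can cost more to remove than an n=3 core electron, so the actual values have to decide it.
Valence configurations: Mg⁺ [Ne]3s¹, C⁺ [He]2s²2p¹, O⁺ [He]2s²2p³.
Tabulated IE_2 (kJ/mol): Mg 1451, C 2353, O 3388, K 3052.
Putting it together, IE_2: Mg < C < K < O.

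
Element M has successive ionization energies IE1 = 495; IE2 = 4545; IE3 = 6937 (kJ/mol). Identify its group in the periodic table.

Group 1

Look for the largest jump between consecutive ionization energies: IE2/IE1 ≈ 9.2, far larger than any earlier ratio.
That jump marks the point where a core electron is being removed. So the atom has 1 valence electron.
A main-group element with 1 valence electron is in group 1.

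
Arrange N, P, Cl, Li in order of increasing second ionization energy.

P, Cl, N, Li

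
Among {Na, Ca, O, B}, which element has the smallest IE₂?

The second ionization energy removes an electron from the +1 ion. For each element: Na⁺ is the bare [Ne] core; Ca⁺ still has 1 valence electron; O⁺ still has 5 valence electrons; B⁺ still has 2 valence electrons.
Pulling an electron out of a noble-gas core costs far more than removing a remaining valence electron, so Na sits at the high end of IE_2.
Valence configurations: Ca⁺ [Ar]4s¹, O⁺ [He]2s²2p³, B⁺ [He]2s².
The numbers (kJ/mol): Na 4562, Ca 1145, O 3388, B 2427.
Hence IE_2: Ca < B < O < Na.

Ca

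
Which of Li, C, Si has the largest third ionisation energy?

Consider each +2 ion: Li²⁺ is already 1 electron into the core; C²⁺ still has 2 valence electrons; Si²⁺ still has 2 valence electrons.
Core electrons are held far more tightly than valence electrons, so Li tops the IE_3 order.
Valence configurations: C²⁺ [He]2s², Si²⁺ [Ne]3s².
The numbers (kJ/mol): Li 11815, C 4620, Si 3232.
Putting it together, IE_3: Si < C < Li.

Li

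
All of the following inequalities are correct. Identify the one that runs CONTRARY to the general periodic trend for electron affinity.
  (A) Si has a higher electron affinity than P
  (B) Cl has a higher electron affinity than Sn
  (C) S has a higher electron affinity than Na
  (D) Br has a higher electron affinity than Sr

(A)

The general trend: electron affinity increases across a period and decreases down a group.
(A) Si (period 3, group 14) vs P (period 3, group 15): the stated order contradicts the simple trend.
(B) Cl (period 3, group 17) vs Sn (period 5, group 14): the stated order agrees with the simple trend.
(C) S (period 3, group 16) vs Na (period 3, group 1): the stated order agrees with the simple trend.
(D) Br (period 4, group 17) vs Sr (period 5, group 2): the stated order agrees with the simple trend.
The exception is (A): adding an electron to P's half-filled 3p³ is unfavourable, so Si (3p²) has the more exothermic EA.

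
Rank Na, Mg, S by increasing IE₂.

After 1 electron has been removed, what remains? Na⁺ is the bare [Ne] core; Mg⁺ still has 1 valence electron; S⁺ still has 5 valence electrons.
Core electrons are held far more tightly than valence electrons, so Na tops the IE_2 order.
Valence configurations: Mg⁺ [Ne]3s¹, S⁺ [Ne]3s²3p³.
The numbers (kJ/mol): Na 4562, Mg 1451, S 2252.
Putting it together, IE_2: Mg < S < Na.

Mg < S < Na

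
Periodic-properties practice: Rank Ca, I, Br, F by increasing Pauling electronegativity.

Ca, I, Br, F

Atoms toward the upper right of the periodic table pull bonding electrons most strongly.
These span different periods and groups, so the two trends combine.
I > Ca: period and group pull opposite ways; the across-period shift dominates (2.66 vs 1.00).
Br > I: they share group 17; the group trend gives Br the larger value.
F > Br: they share group 17; the group trend gives F the larger value.
For reference (Pauling): F 3.98, Ca 1.00, Br 2.96, I 2.66.
So from lowest to highest: Ca < I < Br < F.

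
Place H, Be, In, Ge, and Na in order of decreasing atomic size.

Na, In, Ge, Be, H

H is in period 1, group 1; Be is in period 2, group 2; Na is in period 3, group 1; Ge is in period 4, group 14; In is in period 5, group 13.
Atomic radius shrinks across a period as nuclear charge pulls the same shell inward, and grows down a group as new shells are added.
These span different periods and groups, so the two trends combine.
Be > H: the two effects oppose for this pair; the down-group effect wins (102 vs 32 pm).
Ge > Be: the two effects oppose for this pair; the down-group effect wins (121 vs 102 pm).
In > Ge: relative to Ge, both the across-period and down-group shifts push In's atomic radius up.
Na > In: the two effects oppose for this pair; the across-period effect wins (155 vs 142 pm).
Approximate values (pm): H 32, Be 102, Na 155, Ge 121, In 142.
So from largest to smallest: Na > In > Ge > Be > H.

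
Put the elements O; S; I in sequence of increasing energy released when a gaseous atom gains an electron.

EA tends to increase across a period and decrease down a group, though the pattern is less regular than for IE or radius.
These span different periods and groups, so the two trends combine.
S > O: this pair runs against the simple trend — see the exception note.
I > S: period and group pull opposite ways; the across-period shift dominates (295 vs 200 kJ/mol).
Note the exception: S has a higher electron affinity than O, contrary to the simple trend — the compact 2p subshell of O repels the added electron more than S's larger 3p does.
Approximate values (kJ/mol): O 141, S 200, I 295.
So from lowest to highest: O < S < I.

O < S < I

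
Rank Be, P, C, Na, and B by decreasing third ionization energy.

IE_3 is the cost of taking one more electron from the +2 cation: Be²⁺ is the bare [He] core; P²⁺ still has 3 valence electrons; C²⁺ still has 2 valence electrons; Na²⁺ is already 1 electron into the core; B²⁺ still has 1 valence electron.
Pulling an electron out of a noble-gas core costs far more than removing a remaining valence electron, so Na and Be sit at the high end of IE_3.
Valence configurations: P²⁺ [Ne]3s²3p¹, C²⁺ [He]2s², B²⁺ [He]2s¹.
Tabulated IE_3 (kJ/mol): Be 14849, P 2914, C 4620, Na 6910, B 3660.
Overall IE_3 order: P < B < C < Na < Be.

Be > Na > C > B > P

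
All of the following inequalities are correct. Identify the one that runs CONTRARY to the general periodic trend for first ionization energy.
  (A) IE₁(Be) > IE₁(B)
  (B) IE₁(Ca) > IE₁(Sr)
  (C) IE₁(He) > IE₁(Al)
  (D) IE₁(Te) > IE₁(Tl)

The general trend: first ionization energy increases across a period and decreases down a group.
(A) Be (period 2, group 2) vs B (period 2, group 13): the stated order contradicts the simple trend.
(B) Ca (period 4, group 2) vs Sr (period 5, group 2): the stated order agrees with the simple trend.
(C) He (period 1, group 18) vs Al (period 3, group 13): the stated order agrees with the simple trend.
(D) Te (period 5, group 16) vs Tl (period 6, group 13): the stated order agrees with the simple trend.
The exception is (A): removing B's lone 2p electron is easier than breaking Be's filled 2s².

(A)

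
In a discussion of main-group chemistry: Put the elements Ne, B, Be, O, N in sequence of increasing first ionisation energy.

B < Be < O < N < Ne

Be is in period 2, group 2; B is in period 2, group 13; N is in period 2, group 15; O is in period 2, group 16; Ne is in period 2, group 18.
IE₁ increases left→right with effective nuclear charge and decreases top→bottom as the valence shell moves farther out.
All lie in period 2; the across-period trend (first ionization energy increases left to right) applies, with the exception below.
Note the exception: Be has a higher first ionization energy than B, contrary to the simple trend — removing B's lone 2p electron is easier than breaking Be's filled 2s².
Note the exception: N has a higher first ionization energy than O, contrary to the simple trend — pairing an electron in O's 2p⁴ costs repulsion energy, so O ionizes more easily than half-filled N (2p³).
Tabulated first ionization energy (kJ/mol): Be 900, B 801, N 1402, O 1314, Ne 2081.
So from lowest to highest: B < Be < O < N < Ne.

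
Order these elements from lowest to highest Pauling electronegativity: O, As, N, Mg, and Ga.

Mg < Ga < As < N < O

N is in period 2, group 15; O is in period 2, group 16; Mg is in period 3, group 2; Ga is in period 4, group 13; As is in period 4, group 15.
Electronegativity increases across a period and decreases down a group, tracking effective nuclear charge and atomic size.
Here both period and group differ, so the two effects have to be weighed against each other.
Ga > Mg: period and group pull opposite ways; the across-period shift dominates (1.81 vs 1.31).
As > Ga: As lies to the right of Ga in period 4, so the across-period effect alone puts As higher.
N > As: they share group 15; the group trend gives N the larger value.
O > N: O lies to the right of N in period 2, so the across-period effect alone puts O higher.
Tabulated electronegativity (Pauling): N 3.04, O 3.44, Mg 1.31, Ga 1.81, As 2.18.
So from lowest to highest: Mg < Ga < As < N < O.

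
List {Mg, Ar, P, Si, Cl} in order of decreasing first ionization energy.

Across a period the outer electron is held more tightly (higher IE₁); down a group it sits in a higher shell, more shielded, and comes off more easily.
All lie in period 3, so first ionization energy increases left to right.
So from highest to lowest: Ar > Cl > P > Si > Mg.

Ar, Cl, P, Si, Mg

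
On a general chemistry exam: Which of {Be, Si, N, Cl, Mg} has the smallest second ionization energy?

After 1 electron has been removed, what remains? Be⁺ still has 1 valence electron; Si⁺ still has 3 valence electrons; N⁺ still has 4 valence electrons; Cl⁺ still has 6 valence electrons; Mg⁺ still has 1 valence electron.
All are still removing valence electrons, so compare the +1 ions as you would atoms: IE_2 generally rises across a period (higher Z_eff) and falls down a group (larger shell), subject to the usual subshell exceptions.
Valence configurations: Be⁺ [He]2s¹, Si⁺ [Ne]3s²3p¹, N⁺ [He]2s²2p², Cl⁺ [Ne]3s²3p⁴, Mg⁺ [Ne]3s¹.
The numbers (kJ/mol): Be 1757, Si 1577, N 2856, Cl 2298, Mg 1451.
Putting it together, IE_2: Mg < Si < Be < Cl < N.

Mg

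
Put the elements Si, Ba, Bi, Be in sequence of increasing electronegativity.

Be is in period 2, group 2; Si is in period 3, group 14; Ba is in period 6, group 2; Bi is in period 6, group 15.
Electronegativity increases across a period and decreases down a group, tracking effective nuclear charge and atomic size.
Neither a single period nor a single group — weigh both effects.
Be > Ba: they share group 2; the group trend gives Be the larger value.
Si > Be: the two effects oppose for this pair; the across-period effect wins (1.90 vs 1.57).
Bi > Si: period and group pull opposite ways; the across-period shift dominates (2.02 vs 1.90).
Tabulated electronegativity (Pauling): Be 1.57, Si 1.90, Ba 0.89, Bi 2.02.
So from lowest to highest: Ba < Be < Si < Bi.

Ba < Be < Si < Bi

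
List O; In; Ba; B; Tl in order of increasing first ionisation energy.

Ba, In, Tl, B, O

First ionization energy rises across a period (greater Z_eff holds electrons more tightly) and falls down a group (valence electrons are farther from the nucleus).
Neither a single period nor a single group — weigh both effects.
In > Ba: both effects reinforce here, so In is clearly the higher of the two.
Tl > In: this pair runs against the simple trend — see the exception note.
B > Tl: they share group 13; the group trend gives B the larger value.
O > B: both are in period 2; the period trend gives O the larger value.
Note the exception: Tl has a higher first ionization energy than In, contrary to the simple trend — relativistic 6s stabilisation and poor 4f/5d shielding distort the trend for the heavy p-block elements.
For reference (kJ/mol): B 801, O 1314, In 558, Ba 503, Tl 589.
So from lowest to highest: Ba < In < Tl < B < O.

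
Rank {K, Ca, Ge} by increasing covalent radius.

Ge, Ca, K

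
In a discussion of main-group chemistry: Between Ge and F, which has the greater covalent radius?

F is in period 2, group 17; Ge is in period 4, group 14.
Moving right in a period, electrons are added to the same shell under a stronger nuclear pull, so atoms get smaller; moving down, a new shell is opened and atoms get larger.
These span different periods and groups, so the two trends combine.
Ge > F: relative to F, both the across-period and down-group shifts push Ge's atomic radius up.
Approximate values (pm): F 64, Ge 121.
So Ge has the greater covalent radius (Ge > F).

Ge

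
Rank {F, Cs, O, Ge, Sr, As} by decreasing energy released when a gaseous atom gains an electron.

O is in period 2, group 16; F is in period 2, group 17; Ge is in period 4, group 14; As is in period 4, group 15; Sr is in period 5, group 2; Cs is in period 6, group 1.
Adding an electron releases more energy for atoms nearer the top right (short of the noble gases).
Here both period and group differ, so the two effects have to be weighed against each other.
Cs > Sr: this pair runs against the simple trend — see the exception note.
As > Cs: both effects reinforce here, so As is clearly the higher of the two.
Ge > As: this pair runs against the simple trend — see the exception note.
O > Ge: relative to Ge, both the across-period and down-group shifts push O's electron affinity up.
F > O: both are in period 2; the period trend gives F the larger value.
Note the exception: Cs has a higher electron affinity than Sr, contrary to the simple trend — adding an electron to Sr (ns²) has to open a new, higher-energy np subshell, which is unfavourable.
Note the exception: Ge has a higher electron affinity than As, contrary to the simple trend — adding an electron to As's half-filled 4p³ is unfavourable, so Ge (4p²) has the more exothermic EA.
Approximate values (kJ/mol): O 141, F 328, Ge 119, As 78, Sr 5, Cs 46.
So from highest to lowest: F > O > Ge > As > Cs > Sr.

F > O > Ge > As > Cs > Sr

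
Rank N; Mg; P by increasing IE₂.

IE_2 is the cost of taking one more electron from the +1 cation: N⁺ still has 4 valence electrons; Mg⁺ still has 1 valence electron; P⁺ still has 4 valence electrons.
All are still removing valence electrons, so compare the +1 ions as you would atoms: IE_2 generally rises across a period (higher Z_eff) and falls down a group (larger shell), subject to the usual subshell exceptions.
Valence configurations: N⁺ [He]2s²2p², Mg⁺ [Ne]3s¹, P⁺ [Ne]3s²3p².
Approximate IE_2 values (kJ/mol): N 2856, Mg 1451, P 1907.
Overall IE_2 order: Mg < P < N.

Mg < P < N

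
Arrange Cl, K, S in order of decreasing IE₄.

K > Cl > S

IE_4 is the cost of taking one more electron from the +3 cation: Cl³⁺ still has 4 valence electrons; K³⁺ is already 2 electrons into the core; S³⁺ still has 3 valence electrons.
Breaking into a closed-shell core is much more expensive than removing a leftover valence electron — K has the largest IE_4 here.
Valence configurations: Cl³⁺ [Ne]3s²3p², S³⁺ [Ne]3s²3p¹.
Tabulated IE_4 (kJ/mol): Cl 5159, K 5877, S 4556.
Hence IE_4: S < Cl < K.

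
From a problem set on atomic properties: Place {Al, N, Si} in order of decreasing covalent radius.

Across a period the added protons contract the valence shell; down a group each new principal shell makes the atom larger.
Neither a single period nor a single group — weigh both effects.
Si > N: both effects reinforce here, so Si is clearly the larger of the two.
Al > Si: both are in period 3; the period trend gives Al the larger value.
For reference (pm): N 71, Al 126, Si 116.
So from largest to smallest: Al > Si > N.

Al, Si, N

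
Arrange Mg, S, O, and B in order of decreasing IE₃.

Mg > O > B > S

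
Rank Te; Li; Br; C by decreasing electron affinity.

Br > Te > C > Li

Li is in period 2, group 1; C is in period 2, group 14; Br is in period 4, group 17; Te is in period 5, group 16.
Electron affinity generally becomes more exothermic across a period toward the halogens and less exothermic down a group.
Neither a single period nor a single group — weigh both effects.
C > Li: both are in period 2; the period trend gives C the larger value.
Te > C: period and group pull opposite ways; the across-period shift dominates (190 vs 122 kJ/mol).
Br > Te: relative to Te, both the across-period and down-group shifts push Br's electron affinity up.
Approximate values (kJ/mol): Li 60, C 122, Br 325, Te 190.
So from highest to lowest: Br > Te > C > Li.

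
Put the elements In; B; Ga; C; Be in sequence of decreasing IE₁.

C, Be, B, Ga, In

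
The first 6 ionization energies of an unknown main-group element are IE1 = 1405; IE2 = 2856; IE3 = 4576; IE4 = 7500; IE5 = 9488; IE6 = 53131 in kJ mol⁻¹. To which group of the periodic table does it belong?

Look for the largest jump between consecutive ionization energies: IE6/IE5 ≈ 5.6, far larger than any earlier ratio.
That jump marks the point where a core electron is being removed. So the atom has 5 valence electrons.
A main-group element with 5 valence electrons is in group 15.

Group 15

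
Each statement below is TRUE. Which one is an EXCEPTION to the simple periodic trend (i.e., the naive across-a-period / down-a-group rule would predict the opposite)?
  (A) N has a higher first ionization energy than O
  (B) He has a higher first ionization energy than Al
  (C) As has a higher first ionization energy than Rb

(A)

The general trend: first ionization energy increases across a period and decreases down a group.
(A) N (period 2, group 15) vs O (period 2, group 16): the stated order contradicts the simple trend.
(B) He (period 1, group 18) vs Al (period 3, group 13): the stated order agrees with the simple trend.
(C) As (period 4, group 15) vs Rb (period 5, group 1): the stated order agrees with the simple trend.
The exception is (A): pairing an electron in O's 2p⁴ costs repulsion energy, so O ionizes more easily than half-filled N (2p³).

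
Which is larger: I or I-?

I-

Forming I- adds 1 electron to I. More electron–electron repulsion in the same shell, with unchanged nuclear charge, lets the cloud expand.
An anion is larger than its parent atom: I- > I.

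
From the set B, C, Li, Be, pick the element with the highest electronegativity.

EN rises left→right (higher Z_eff, smaller atoms) and falls top→bottom (larger, more shielded atoms).
All lie in period 2, so electronegativity increases left to right.
The highest electronegativity among these belongs to C.

C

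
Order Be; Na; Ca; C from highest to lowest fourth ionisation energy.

After 3 electrons have been removed, what remains? Be³⁺ is already 1 electron into the core; Na³⁺ is already 2 electrons into the core; Ca³⁺ is already 1 electron into the core; C³⁺ still has 1 valence electron.
Core electrons are held far more tightly than valence electrons, so Ca, Na and Be top the IE_4 order.
Approximate IE_4 values (kJ/mol): Be 21007, Na 9543, Ca 6491, C 6223.
Overall IE_4 order: C < Ca < Na < Be.

Be > Na > Ca > C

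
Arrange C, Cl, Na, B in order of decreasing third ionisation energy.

Na, C, Cl, B

IE_3 is the cost of taking one more electron from the +2 cation: C²⁺ still has 2 valence electrons; Cl²⁺ still has 5 valence electrons; Na²⁺ is already 1 electron into the core; B²⁺ still has 1 valence electron.
Core electrons are held far more tightly than valence electrons, so Na tops the IE_3 order.
Valence configurations: C²⁺ [He]2s², Cl²⁺ [Ne]3s²3p³, B²⁺ [He]2s¹.
Tabulated IE_3 (kJ/mol): C 4620, Cl 3822, Na 6910, B 3660.
Overall IE_3 order: B < Cl < C < Na.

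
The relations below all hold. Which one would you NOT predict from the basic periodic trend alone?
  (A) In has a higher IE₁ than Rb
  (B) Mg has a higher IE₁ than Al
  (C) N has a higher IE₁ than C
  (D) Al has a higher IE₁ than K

The general trend: IE₁ increases across a period and decreases down a group.
(A) In (period 5, group 13) vs Rb (period 5, group 1): the stated order agrees with the simple trend.
(B) Mg (period 3, group 2) vs Al (period 3, group 13): the stated order contradicts the simple trend.
(C) N (period 2, group 15) vs C (period 2, group 14): the stated order agrees with the simple trend.
(D) Al (period 3, group 13) vs K (period 4, group 1): the stated order agrees with the simple trend.
The exception is (B): Al's single 3p electron is easier to remove than one from Mg's filled 3s².

(B)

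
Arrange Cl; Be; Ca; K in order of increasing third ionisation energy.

Consider each +2 ion: Cl²⁺ still has 5 valence electrons; Be²⁺ is the bare [He] core; Ca²⁺ is the bare [Ar] core; K²⁺ is already 1 electron into the core.
Core electrons are held far more tightly than valence electrons, so K, Ca and Be top the IE_3 order.
The numbers (kJ/mol): Cl 3822, Be 14849, Ca 4912, K 4420.
Hence IE_3: Cl < K < Ca < Be.

Cl, K, Ca, Be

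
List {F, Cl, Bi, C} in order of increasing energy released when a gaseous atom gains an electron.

C is in period 2, group 14; F is in period 2, group 17; Cl is in period 3, group 17; Bi is in period 6, group 15.
Adding an electron releases more energy for atoms nearer the top right (short of the noble gases).
Neither a single period nor a single group — weigh both effects.
C > Bi: period and group pull opposite ways; the down-group shift dominates (122 vs 91 kJ/mol).
F > C: F lies to the right of C in period 2, so the across-period effect alone puts F higher.
Cl > F: this pair runs against the simple trend — see the exception note.
Note the exception: Cl has a higher electron affinity than F, contrary to the simple trend — F's small 2p subshell makes the incoming electron feel strong e⁻–e⁻ repulsion, so Cl actually releases more energy on gaining an electron.
For reference (kJ/mol): C 122, F 328, Cl 349, Bi 91.
So from lowest to highest: Bi < C < F < Cl.

Bi, C, F, Cl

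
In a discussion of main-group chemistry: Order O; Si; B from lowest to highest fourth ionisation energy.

After 3 electrons have been removed, what remains? O³⁺ still has 3 valence electrons; Si³⁺ still has 1 valence electron; B³⁺ is the bare [He] core.
Pulling an electron out of a noble-gas core costs far more than removing a remaining valence electron, so B sits at the high end of IE_4.
Valence configurations: O³⁺ [He]2s²2p¹, Si³⁺ [Ne]3s¹.
Approximate IE_4 values (kJ/mol): O 7469, Si 4356, B 25026.
Hence IE_4: Si < O < B.

Si, O, B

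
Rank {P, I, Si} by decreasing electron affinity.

Si is in period 3, group 14; P is in period 3, group 15; I is in period 5, group 17.
Atoms with high Z_eff and room in the valence shell (especially the halogens) have the most exothermic electron affinities.
These span different periods and groups, so the two trends combine.
Si > P: this pair runs against the simple trend — see the exception note.
I > Si: period and group pull opposite ways; the across-period shift dominates (295 vs 134 kJ/mol).
Note the exception: Si has a higher electron affinity than P, contrary to the simple trend — adding an electron to P's half-filled 3p³ is unfavourable, so Si (3p²) has the more exothermic EA.
Tabulated electron affinity (kJ/mol): Si 134, P 72, I 295.
So from highest to lowest: I > Si > P.

I > Si > P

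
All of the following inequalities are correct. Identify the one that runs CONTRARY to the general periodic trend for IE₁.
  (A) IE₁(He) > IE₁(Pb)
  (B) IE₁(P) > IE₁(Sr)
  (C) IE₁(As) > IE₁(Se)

(C)

The general trend: IE₁ increases across a period and decreases down a group.
(A) He (period 1, group 18) vs Pb (period 6, group 14): the stated order agrees with the simple trend.
(B) P (period 3, group 15) vs Sr (period 5, group 2): the stated order agrees with the simple trend.
(C) As (period 4, group 15) vs Se (period 4, group 16): the stated order contradicts the simple trend.
The exception is (C): Se (4p⁴) ionizes more easily than half-filled As (4p³).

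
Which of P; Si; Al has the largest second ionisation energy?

P

Consider each +1 ion: P⁺ still has 4 valence electrons; Si⁺ still has 3 valence electrons; Al⁺ still has 2 valence electrons.
All are still removing valence electrons, so compare the +1 ions as you would atoms: IE_2 generally rises across a period (higher Z_eff) and falls down a group (larger shell), subject to the usual subshell exceptions.
Valence configurations: P⁺ [Ne]3s²3p², Si⁺ [Ne]3s²3p¹, Al⁺ [Ne]3s².
Si⁺ loses a lone 3p electron whereas Al⁺ must break into a filled 3s² pair, so IE_2(Al) > IE_2(Si) even though Si has the higher nuclear charge.
Tabulated IE_2 (kJ/mol): P 1907, Si 1577, Al 1817.
Overall IE_2 order: Si < Al < P.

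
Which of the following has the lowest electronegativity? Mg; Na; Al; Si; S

Na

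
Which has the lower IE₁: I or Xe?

Removing the outermost electron gets harder across a period and easier down a group.
All lie in period 5, so first ionization energy increases left to right.
So I has the lower IE₁ (I < Xe).

I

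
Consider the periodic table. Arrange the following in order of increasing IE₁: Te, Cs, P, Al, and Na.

Cs < Na < Al < Te < P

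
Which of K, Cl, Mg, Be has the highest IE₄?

Consider each +3 ion: K³⁺ is already 2 electrons into the core; Cl³⁺ still has 4 valence electrons; Mg³⁺ is already 1 electron into the core; Be³⁺ is already 1 electron into the core.
Breaking into a closed-shell core is much more expensive than removing a leftover valence electron — K, Mg and Be have the largest IE_4 here.
Tabulated IE_4 (kJ/mol): K 5877, Cl 5159, Mg 10543, Be 21007.
Hence IE_4: Cl < K < Mg < Be.

Be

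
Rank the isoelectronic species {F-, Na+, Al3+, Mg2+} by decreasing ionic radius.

All of these have 10 electrons, so size is governed by nuclear charge alone: the more protons, the stronger the pull on the same electron cloud, and the smaller the ion.
Nuclear charges: Al3+ (Z=13), Mg2+ (Z=12), Na+ (Z=11), F- (Z=9).
Largest to smallest: F- > Na+ > Mg2+ > Al3+.

F- > Na+ > Mg2+ > Al3+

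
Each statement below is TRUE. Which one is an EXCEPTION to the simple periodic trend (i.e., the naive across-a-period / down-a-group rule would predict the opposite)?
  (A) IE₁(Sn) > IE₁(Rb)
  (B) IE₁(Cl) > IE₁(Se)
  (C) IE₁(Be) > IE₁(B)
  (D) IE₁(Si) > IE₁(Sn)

The general trend: first ionization energy increases across a period and decreases down a group.
(A) Sn (period 5, group 14) vs Rb (period 5, group 1): the stated order agrees with the simple trend.
(B) Cl (period 3, group 17) vs Se (period 4, group 16): the stated order agrees with the simple trend.
(C) Be (period 2, group 2) vs B (period 2, group 13): the stated order contradicts the simple trend.
(D) Si (period 3, group 14) vs Sn (period 5, group 14): the stated order agrees with the simple trend.
The exception is (C): removing B's lone 2p electron is easier than breaking Be's filled 2s².

(C)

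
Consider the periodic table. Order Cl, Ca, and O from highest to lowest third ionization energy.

O > Ca > Cl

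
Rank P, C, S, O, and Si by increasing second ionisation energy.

Si < P < S < C < O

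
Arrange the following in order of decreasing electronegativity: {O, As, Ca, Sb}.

Smaller atoms with higher effective nuclear charge are more electronegative.
Here both period and group differ, so the two effects have to be weighed against each other.
Sb > Ca: period and group pull opposite ways; the across-period shift dominates (2.05 vs 1.00).
As > Sb: they share group 15; the group trend gives As the larger value.
O > As: relative to As, both the across-period and down-group shifts push O's electronegativity up.
Approximate values (Pauling): O 3.44, Ca 1.00, As 2.18, Sb 2.05.
So from highest to lowest: O > As > Sb > Ca.

O > As > Sb > Ca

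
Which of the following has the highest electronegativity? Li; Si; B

B

EN rises left→right (higher Z_eff, smaller atoms) and falls top→bottom (larger, more shielded atoms).
Neither a single period nor a single group — weigh both effects.
Si > Li: period and group pull opposite ways; the across-period shift dominates (1.90 vs 0.98).
B > Si: the two effects oppose for this pair; the down-group effect wins (2.04 vs 1.90).
Approximate values (Pauling): Li 0.98, B 2.04, Si 1.90.
The highest electronegativity among these belongs to B.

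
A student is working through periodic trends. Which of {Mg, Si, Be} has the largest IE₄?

Be

The fourth ionization energy removes an electron from the +3 ion. For each element: Mg³⁺ is already 1 electron into the core; Si³⁺ still has 1 valence electron; Be³⁺ is already 1 electron into the core.
Pulling an electron out of a noble-gas core costs far more than removing a remaining valence electron, so Mg and Be sit at the high end of IE_4.
Tabulated IE_4 (kJ/mol): Mg 10543, Si 4356, Be 21007.
Putting it together, IE_4: Si < Mg < Be.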